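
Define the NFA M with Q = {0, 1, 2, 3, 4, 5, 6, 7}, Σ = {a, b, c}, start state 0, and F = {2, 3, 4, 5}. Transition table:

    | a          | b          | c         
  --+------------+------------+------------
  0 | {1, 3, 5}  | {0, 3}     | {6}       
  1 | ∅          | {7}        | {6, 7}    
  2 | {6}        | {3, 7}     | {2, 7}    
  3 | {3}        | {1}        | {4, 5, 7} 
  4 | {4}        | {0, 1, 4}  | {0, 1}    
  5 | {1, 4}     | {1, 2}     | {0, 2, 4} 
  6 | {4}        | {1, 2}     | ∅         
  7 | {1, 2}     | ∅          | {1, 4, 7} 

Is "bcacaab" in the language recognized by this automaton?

Start in {0}.
Read 'b': {0} → {0, 3}.
Read 'c': {0, 3} → {4, 5, 6, 7}.
Read 'a': {4, 5, 6, 7} → {1, 2, 4}.
Read 'c': {1, 2, 4} → {0, 1, 2, 6, 7}.
Read 'a': {0, 1, 2, 6, 7} → {1, 2, 3, 4, 5, 6}.
Read 'a': {1, 2, 3, 4, 5, 6} → {1, 3, 4, 6}.
Read 'b': {1, 3, 4, 6} → {0, 1, 2, 4, 7}.
The final set {0, 1, 2, 4, 7} contains the accepting states 2, 4.

Yes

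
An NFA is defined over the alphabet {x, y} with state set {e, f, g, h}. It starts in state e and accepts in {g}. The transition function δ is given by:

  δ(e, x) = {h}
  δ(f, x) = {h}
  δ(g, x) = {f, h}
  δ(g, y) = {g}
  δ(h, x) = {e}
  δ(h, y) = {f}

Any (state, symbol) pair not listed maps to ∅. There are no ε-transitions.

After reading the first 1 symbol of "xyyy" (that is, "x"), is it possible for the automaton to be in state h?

Yes

Start in {e}.
Read 'x': {e} → {h}.
State h is in {h}.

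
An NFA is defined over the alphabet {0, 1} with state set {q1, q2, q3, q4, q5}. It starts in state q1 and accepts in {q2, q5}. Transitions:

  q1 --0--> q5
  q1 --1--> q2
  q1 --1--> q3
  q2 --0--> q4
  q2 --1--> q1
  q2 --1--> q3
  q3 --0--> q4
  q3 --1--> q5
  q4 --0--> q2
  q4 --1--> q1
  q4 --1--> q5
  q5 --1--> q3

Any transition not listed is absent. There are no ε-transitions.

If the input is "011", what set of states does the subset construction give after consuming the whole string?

{q5}

Start in {q1}.
Read '0': {q1} → {q5}.
Read '1': {q5} → {q3}.
Read '1': {q3} → {q5}.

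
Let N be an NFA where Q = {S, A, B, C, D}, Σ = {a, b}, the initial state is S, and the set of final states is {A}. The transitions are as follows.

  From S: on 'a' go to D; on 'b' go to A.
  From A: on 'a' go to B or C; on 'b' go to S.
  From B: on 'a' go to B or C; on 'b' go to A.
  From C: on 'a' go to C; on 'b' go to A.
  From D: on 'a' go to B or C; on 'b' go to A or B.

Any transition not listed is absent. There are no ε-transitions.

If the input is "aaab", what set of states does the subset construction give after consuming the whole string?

Start in {S}.
Read 'a': S→{D}; now {D}.
Read 'a': D→{B, C}; now {B, C}.
Read 'a': B→{B, C}, C→{C}; now {B, C}.
Read 'b': B→{A}, C→{A}; now {A}.

{A}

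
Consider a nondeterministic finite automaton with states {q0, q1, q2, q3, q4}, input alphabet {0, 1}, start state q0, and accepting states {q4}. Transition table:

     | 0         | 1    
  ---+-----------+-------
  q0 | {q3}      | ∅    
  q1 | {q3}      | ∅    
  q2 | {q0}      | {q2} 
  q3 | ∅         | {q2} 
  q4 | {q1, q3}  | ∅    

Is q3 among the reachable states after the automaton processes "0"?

Start in {q0}.
Read '0': q0→{q3}; now {q3}.
State q3 is in {q3}.

Yes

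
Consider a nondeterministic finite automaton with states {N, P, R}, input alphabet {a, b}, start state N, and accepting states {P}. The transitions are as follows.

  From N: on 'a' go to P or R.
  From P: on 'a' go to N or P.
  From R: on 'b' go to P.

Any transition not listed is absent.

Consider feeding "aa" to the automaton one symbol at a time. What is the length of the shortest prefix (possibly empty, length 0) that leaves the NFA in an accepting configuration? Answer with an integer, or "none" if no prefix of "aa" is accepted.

1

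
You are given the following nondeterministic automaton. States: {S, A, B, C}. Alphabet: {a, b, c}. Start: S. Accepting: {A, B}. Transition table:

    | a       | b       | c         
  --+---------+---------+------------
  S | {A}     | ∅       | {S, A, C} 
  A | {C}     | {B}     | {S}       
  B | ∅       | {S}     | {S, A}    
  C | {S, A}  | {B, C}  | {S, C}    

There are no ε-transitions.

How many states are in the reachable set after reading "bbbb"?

0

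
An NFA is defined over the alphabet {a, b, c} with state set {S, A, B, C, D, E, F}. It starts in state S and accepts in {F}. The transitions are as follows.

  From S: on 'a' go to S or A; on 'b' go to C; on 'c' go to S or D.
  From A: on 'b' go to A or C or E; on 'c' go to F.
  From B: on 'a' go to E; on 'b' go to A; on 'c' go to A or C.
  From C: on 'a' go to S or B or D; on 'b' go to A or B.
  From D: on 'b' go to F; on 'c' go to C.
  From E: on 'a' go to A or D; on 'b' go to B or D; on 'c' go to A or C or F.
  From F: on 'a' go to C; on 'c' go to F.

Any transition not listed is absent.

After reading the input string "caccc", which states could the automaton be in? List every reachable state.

{S, C, D, F}

Start in {S}.
Read 'c': S→{S, D}; now {S, D}.
Read 'a': S→{S, A}, D→∅; now {S, A}.
Read 'c': S→{S, D}, A→{F}; now {S, D, F}.
Read 'c': S→{S, D}, D→{C}, F→{F}; now {S, C, D, F}.
Read 'c': S→{S, D}, C→∅, D→{C}, F→{F}; now {S, C, D, F}.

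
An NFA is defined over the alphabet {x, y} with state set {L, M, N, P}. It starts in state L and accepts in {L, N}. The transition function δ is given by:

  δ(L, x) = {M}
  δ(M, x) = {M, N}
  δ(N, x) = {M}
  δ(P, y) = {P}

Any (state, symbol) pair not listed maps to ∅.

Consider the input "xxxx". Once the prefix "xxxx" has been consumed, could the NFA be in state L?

Start in {L}.
Read 'x': {L} → {M}.
Read 'x': {M} → {M, N}.
Read 'x': {M, N} → {M, N}.
Read 'x': {M, N} → {M, N}.
State L is not in {M, N}.

No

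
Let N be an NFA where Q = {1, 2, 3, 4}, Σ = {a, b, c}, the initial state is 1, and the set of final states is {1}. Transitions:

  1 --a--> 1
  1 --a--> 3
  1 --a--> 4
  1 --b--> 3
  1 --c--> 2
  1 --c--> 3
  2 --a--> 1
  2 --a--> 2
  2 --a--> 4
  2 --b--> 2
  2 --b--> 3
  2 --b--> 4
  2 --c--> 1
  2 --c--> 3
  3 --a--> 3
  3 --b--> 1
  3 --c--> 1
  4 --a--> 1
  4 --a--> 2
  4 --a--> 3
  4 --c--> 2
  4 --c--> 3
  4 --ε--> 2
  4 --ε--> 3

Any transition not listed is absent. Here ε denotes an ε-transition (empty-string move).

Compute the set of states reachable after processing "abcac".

{1, 2, 3}

Start in {1}.
Read 'a': 1→{1, 3, 4}; union {1, 3, 4}; ε-closure = {1, 2, 3, 4}.
Read 'b': 1→{3}, 2→{2, 3, 4}, 3→{1}, 4→∅; now {1, 2, 3, 4}.
Read 'c': 1→{2, 3}, 2→{1, 3}, 3→{1}, 4→{2, 3}; now {1, 2, 3}.
Read 'a': 1→{1, 3, 4}, 2→{1, 2, 4}, 3→{3}; now {1, 2, 3, 4}.
Read 'c': 1→{2, 3}, 2→{1, 3}, 3→{1}, 4→{2, 3}; now {1, 2, 3}.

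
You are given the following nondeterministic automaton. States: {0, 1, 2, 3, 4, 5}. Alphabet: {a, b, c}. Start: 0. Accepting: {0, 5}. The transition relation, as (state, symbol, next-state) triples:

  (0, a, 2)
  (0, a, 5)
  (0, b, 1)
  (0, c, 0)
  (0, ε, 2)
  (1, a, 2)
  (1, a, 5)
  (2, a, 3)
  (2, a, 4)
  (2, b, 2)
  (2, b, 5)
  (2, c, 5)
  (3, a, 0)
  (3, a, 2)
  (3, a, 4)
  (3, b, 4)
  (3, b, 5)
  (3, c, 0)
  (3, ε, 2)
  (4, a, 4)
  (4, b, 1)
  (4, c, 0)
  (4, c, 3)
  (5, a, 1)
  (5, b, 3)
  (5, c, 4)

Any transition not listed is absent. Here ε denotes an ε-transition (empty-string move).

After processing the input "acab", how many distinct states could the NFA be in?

Start: ε-closure({0}) = {0, 2}.
Read 'a': {0, 2} → {2, 3, 4, 5}.
Read 'c': {2, 3, 4, 5} → {0, 2, 3, 4, 5}.
Read 'a': {0, 2, 3, 4, 5} → {0, 1, 2, 3, 4, 5}.
Read 'b': {0, 1, 2, 3, 4, 5} → {1, 2, 3, 4, 5}.
That set has 5 states.

5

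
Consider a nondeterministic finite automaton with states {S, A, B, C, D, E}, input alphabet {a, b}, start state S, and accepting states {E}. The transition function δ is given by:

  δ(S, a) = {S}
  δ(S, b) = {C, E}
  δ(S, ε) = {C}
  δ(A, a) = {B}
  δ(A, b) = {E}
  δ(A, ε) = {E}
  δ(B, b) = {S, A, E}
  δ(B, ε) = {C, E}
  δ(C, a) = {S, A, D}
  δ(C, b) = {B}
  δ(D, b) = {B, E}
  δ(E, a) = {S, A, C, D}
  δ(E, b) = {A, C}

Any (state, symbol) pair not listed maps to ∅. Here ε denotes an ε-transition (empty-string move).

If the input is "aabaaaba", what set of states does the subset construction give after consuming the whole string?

{S, A, B, C, D, E}

Start: ε-closure({S}) = {S, C}.
Read 'a': {S, C} → {S, A, C, D, E}.
Read 'a': {S, A, C, D, E} → {S, A, B, C, D, E}.
Read 'b': {S, A, B, C, D, E} → {S, A, B, C, E}.
Read 'a': {S, A, B, C, E} → {S, A, B, C, D, E}.
Read 'a': {S, A, B, C, D, E} → {S, A, B, C, D, E}.
Read 'a': {S, A, B, C, D, E} → {S, A, B, C, D, E}.
Read 'b': {S, A, B, C, D, E} → {S, A, B, C, E}.
Read 'a': {S, A, B, C, E} → {S, A, B, C, D, E}.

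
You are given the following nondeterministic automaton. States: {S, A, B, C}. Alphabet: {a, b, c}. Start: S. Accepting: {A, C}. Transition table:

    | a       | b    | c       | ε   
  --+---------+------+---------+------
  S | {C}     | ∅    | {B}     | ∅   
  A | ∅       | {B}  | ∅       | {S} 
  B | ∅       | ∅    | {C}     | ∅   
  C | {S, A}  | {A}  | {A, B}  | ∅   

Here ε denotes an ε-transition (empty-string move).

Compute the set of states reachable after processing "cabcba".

∅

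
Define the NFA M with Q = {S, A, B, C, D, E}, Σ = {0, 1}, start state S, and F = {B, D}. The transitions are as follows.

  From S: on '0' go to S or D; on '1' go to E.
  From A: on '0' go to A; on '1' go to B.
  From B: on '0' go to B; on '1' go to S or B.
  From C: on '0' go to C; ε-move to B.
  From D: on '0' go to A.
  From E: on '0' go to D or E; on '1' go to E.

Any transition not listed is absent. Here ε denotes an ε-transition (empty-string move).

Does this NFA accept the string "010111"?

No

Start in {S}.
Read '0': S→{S, D}; now {S, D}.
Read '1': S→{E}, D→∅; now {E}.
Read '0': E→{D, E}; now {D, E}.
Read '1': D→∅, E→{E}; now {E}.
Read '1': E→{E}; now {E}.
Read '1': E→{E}; now {E}.
The final set {E} contains no accepting state.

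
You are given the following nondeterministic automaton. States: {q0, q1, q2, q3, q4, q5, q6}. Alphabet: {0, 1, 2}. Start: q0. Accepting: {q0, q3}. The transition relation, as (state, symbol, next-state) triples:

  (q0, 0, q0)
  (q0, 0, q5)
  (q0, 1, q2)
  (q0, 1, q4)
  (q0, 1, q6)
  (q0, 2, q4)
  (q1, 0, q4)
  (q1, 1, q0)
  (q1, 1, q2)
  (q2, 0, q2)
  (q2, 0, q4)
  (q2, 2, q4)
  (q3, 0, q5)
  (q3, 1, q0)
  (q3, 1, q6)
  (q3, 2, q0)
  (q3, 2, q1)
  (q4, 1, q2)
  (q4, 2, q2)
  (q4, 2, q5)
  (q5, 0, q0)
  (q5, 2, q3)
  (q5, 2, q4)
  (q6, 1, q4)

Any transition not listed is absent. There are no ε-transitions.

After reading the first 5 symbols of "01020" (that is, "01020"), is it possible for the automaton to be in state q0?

Yes

Start in {q0}.
Read '0': q0→{q0, q5}; now {q0, q5}.
Read '1': q0→{q2, q4, q6}, q5→∅; now {q2, q4, q6}.
Read '0': q2→{q2, q4}, q4→∅, q6→∅; now {q2, q4}.
Read '2': q2→{q4}, q4→{q2, q5}; now {q2, q4, q5}.
Read '0': q2→{q2, q4}, q4→∅, q5→{q0}; now {q0, q2, q4}.
State q0 is in {q0, q2, q4}.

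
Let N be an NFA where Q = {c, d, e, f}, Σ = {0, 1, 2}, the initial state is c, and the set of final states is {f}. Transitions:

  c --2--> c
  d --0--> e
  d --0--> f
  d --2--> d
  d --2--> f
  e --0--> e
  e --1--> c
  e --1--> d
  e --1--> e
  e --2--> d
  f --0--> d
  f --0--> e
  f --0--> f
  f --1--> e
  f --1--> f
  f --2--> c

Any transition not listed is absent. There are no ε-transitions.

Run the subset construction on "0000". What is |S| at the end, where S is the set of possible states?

0

Start in {c}.
Read '0': c→∅; now ∅.
The set is empty and remains empty for the remaining 3 symbols.
That set has 0 states.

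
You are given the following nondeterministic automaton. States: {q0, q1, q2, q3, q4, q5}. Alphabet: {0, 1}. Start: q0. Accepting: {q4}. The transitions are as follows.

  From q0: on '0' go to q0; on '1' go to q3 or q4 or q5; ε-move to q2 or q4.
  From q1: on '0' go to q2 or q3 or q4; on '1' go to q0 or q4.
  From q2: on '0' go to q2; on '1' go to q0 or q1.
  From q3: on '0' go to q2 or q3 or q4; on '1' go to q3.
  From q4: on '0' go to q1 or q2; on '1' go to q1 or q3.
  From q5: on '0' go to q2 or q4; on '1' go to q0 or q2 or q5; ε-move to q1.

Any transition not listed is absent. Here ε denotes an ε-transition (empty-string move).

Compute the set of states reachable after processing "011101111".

Start: ε-closure({q0}) = {q0, q2, q4}.
Read '0': q0→{q0}, q2→{q2}, q4→{q1, q2}; union {q0, q1, q2}; ε-closure = {q0, q1, q2, q4}.
Read '1': q0→{q3, q4, q5}, q1→{q0, q4}, q2→{q0, q1}, q4→{q1, q3}; union {q0, q1, q3, q4, q5}; ε-closure = {q0, q1, q2, q3, q4, q5}.
Read '1': q0→{q3, q4, q5}, q1→{q0, q4}, q2→{q0, q1}, q3→{q3}, q4→{q1, q3}, q5→{q0, q2, q5}; now {q0, q1, q2, q3, q4, q5}.
Read '1': q0→{q3, q4, q5}, q1→{q0, q4}, q2→{q0, q1}, q3→{q3}, q4→{q1, q3}, q5→{q0, q2, q5}; now {q0, q1, q2, q3, q4, q5}.
Read '0': q0→{q0}, q1→{q2, q3, q4}, q2→{q2}, q3→{q2, q3, q4}, q4→{q1, q2}, q5→{q2, q4}; now {q0, q1, q2, q3, q4}.
Read '1': q0→{q3, q4, q5}, q1→{q0, q4}, q2→{q0, q1}, q3→{q3}, q4→{q1, q3}; union {q0, q1, q3, q4, q5}; ε-closure = {q0, q1, q2, q3, q4, q5}.
Read '1': q0→{q3, q4, q5}, q1→{q0, q4}, q2→{q0, q1}, q3→{q3}, q4→{q1, q3}, q5→{q0, q2, q5}; now {q0, q1, q2, q3, q4, q5}.
Read '1': q0→{q3, q4, q5}, q1→{q0, q4}, q2→{q0, q1}, q3→{q3}, q4→{q1, q3}, q5→{q0, q2, q5}; now {q0, q1, q2, q3, q4, q5}.
Read '1': q0→{q3, q4, q5}, q1→{q0, q4}, q2→{q0, q1}, q3→{q3}, q4→{q1, q3}, q5→{q0, q2, q5}; now {q0, q1, q2, q3, q4, q5}.

{q0, q1, q2, q3, q4, q5}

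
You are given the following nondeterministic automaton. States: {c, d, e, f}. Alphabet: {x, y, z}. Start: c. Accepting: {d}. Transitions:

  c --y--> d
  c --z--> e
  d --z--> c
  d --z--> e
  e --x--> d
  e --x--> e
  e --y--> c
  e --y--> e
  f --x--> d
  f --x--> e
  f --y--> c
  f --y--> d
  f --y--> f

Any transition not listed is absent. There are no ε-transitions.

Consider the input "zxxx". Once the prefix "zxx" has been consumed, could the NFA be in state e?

Yes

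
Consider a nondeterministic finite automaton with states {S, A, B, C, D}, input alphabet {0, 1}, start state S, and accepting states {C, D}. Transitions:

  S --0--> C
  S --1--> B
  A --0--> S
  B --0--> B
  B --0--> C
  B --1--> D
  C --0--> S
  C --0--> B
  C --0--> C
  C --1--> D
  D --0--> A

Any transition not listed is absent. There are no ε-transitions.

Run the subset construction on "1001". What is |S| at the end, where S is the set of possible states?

2

Start in {S}.
Read '1': {S} → {B}.
Read '0': {B} → {B, C}.
Read '0': {B, C} → {S, B, C}.
Read '1': {S, B, C} → {B, D}.
That set has 2 states.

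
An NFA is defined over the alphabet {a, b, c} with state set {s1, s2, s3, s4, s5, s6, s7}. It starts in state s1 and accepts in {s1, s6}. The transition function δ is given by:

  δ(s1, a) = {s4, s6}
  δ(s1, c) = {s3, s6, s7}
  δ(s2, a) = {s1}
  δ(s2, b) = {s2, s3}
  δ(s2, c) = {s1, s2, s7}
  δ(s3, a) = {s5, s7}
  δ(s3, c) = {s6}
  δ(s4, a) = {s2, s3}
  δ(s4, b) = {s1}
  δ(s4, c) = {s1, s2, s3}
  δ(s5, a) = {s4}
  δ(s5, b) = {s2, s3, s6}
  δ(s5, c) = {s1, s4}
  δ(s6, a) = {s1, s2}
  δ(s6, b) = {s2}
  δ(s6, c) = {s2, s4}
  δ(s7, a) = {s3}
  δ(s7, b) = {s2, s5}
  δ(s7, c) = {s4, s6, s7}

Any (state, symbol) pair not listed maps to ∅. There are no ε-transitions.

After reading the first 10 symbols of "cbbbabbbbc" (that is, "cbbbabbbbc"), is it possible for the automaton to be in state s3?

Start in {s1}.
Read 'c': s1→{s3, s6, s7}; now {s3, s6, s7}.
Read 'b': s3→∅, s6→{s2}, s7→{s2, s5}; now {s2, s5}.
Read 'b': s2→{s2, s3}, s5→{s2, s3, s6}; now {s2, s3, s6}.
Read 'b': s2→{s2, s3}, s3→∅, s6→{s2}; now {s2, s3}.
Read 'a': s2→{s1}, s3→{s5, s7}; now {s1, s5, s7}.
Read 'b': s1→∅, s5→{s2, s3, s6}, s7→{s2, s5}; now {s2, s3, s5, s6}.
Read 'b': s2→{s2, s3}, s3→∅, s5→{s2, s3, s6}, s6→{s2}; now {s2, s3, s6}.
Read 'b': s2→{s2, s3}, s3→∅, s6→{s2}; now {s2, s3}.
Read 'b': s2→{s2, s3}, s3→∅; now {s2, s3}.
Read 'c': s2→{s1, s2, s7}, s3→{s6}; now {s1, s2, s6, s7}.
State s3 is not in {s1, s2, s6, s7}.

No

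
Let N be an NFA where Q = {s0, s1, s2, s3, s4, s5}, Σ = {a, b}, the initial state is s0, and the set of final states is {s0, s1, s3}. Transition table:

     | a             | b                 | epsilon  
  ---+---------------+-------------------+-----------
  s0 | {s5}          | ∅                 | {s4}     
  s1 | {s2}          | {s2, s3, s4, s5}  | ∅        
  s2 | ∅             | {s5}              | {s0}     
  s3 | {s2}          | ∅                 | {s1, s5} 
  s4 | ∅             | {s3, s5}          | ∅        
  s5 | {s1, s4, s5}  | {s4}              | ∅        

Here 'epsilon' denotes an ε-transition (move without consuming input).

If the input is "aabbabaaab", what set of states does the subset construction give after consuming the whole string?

{s0, s1, s2, s3, s4, s5}

Start: ε-closure({s0}) = {s0, s4}.
Read 'a': {s0, s4} → {s5}.
Read 'a': {s5} → {s1, s4, s5}.
Read 'b': {s1, s4, s5} → {s0, s1, s2, s3, s4, s5}.
Read 'b': {s0, s1, s2, s3, s4, s5} → {s0, s1, s2, s3, s4, s5}.
Read 'a': {s0, s1, s2, s3, s4, s5} → {s0, s1, s2, s4, s5}.
Read 'b': {s0, s1, s2, s4, s5} → {s0, s1, s2, s3, s4, s5}.
Read 'a': {s0, s1, s2, s3, s4, s5} → {s0, s1, s2, s4, s5}.
Read 'a': {s0, s1, s2, s4, s5} → {s0, s1, s2, s4, s5}.
Read 'a': {s0, s1, s2, s4, s5} → {s0, s1, s2, s4, s5}.
Read 'b': {s0, s1, s2, s4, s5} → {s0, s1, s2, s3, s4, s5}.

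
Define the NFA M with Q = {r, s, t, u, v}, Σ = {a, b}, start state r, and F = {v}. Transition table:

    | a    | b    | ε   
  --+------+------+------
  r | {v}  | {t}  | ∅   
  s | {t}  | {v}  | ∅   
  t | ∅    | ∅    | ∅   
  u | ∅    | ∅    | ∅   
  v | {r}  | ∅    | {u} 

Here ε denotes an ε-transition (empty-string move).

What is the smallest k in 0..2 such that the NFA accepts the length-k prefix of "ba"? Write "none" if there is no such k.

none

Start in {r}.
Read 'b': {r} → {t}.
Read 'a': {t} → ∅.
No reachable set along the way intersects F.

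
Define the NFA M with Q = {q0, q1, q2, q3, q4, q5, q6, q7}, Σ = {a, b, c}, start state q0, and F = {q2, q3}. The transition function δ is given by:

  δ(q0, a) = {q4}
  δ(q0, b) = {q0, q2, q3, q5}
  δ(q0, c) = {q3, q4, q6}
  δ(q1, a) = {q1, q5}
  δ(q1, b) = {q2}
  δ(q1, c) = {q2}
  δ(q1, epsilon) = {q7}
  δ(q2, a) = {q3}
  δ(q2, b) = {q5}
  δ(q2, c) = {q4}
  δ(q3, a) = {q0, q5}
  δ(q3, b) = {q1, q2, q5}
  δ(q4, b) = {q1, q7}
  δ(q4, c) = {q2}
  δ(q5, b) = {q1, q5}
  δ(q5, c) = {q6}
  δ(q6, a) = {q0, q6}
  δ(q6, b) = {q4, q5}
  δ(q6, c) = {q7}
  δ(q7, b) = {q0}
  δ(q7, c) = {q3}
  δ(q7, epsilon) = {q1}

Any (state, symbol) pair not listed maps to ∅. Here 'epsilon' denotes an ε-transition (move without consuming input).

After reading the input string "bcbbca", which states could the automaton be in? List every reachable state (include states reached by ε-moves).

{q0, q3, q5, q6}

Start in {q0}.
Read 'b': {q0} → {q0, q2, q3, q5}.
Read 'c': {q0, q2, q3, q5} → {q3, q4, q6}.
Read 'b': {q3, q4, q6} → {q1, q2, q4, q5, q7}.
Read 'b': {q1, q2, q4, q5, q7} → {q0, q1, q2, q5, q7}.
Read 'c': {q0, q1, q2, q5, q7} → {q2, q3, q4, q6}.
Read 'a': {q2, q3, q4, q6} → {q0, q3, q5, q6}.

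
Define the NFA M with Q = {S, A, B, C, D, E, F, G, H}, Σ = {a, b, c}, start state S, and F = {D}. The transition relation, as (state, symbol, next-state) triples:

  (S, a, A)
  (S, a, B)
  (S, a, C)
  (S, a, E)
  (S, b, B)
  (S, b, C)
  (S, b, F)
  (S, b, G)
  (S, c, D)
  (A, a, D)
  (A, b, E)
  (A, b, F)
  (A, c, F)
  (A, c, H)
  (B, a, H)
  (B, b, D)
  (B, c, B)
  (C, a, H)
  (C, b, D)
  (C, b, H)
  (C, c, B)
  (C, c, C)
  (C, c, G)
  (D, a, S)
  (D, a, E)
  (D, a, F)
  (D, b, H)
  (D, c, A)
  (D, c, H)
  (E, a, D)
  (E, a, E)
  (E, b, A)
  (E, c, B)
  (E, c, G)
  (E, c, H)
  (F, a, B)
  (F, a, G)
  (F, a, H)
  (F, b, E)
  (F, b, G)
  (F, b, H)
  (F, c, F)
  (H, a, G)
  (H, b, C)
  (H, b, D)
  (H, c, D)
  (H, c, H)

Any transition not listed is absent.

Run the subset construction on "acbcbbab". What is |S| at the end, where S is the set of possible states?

Start in {S}.
Read 'a': S→{A, B, C, E}; now {A, B, C, E}.
Read 'c': A→{F, H}, B→{B}, C→{B, C, G}, E→{B, G, H}; now {B, C, F, G, H}.
Read 'b': B→{D}, C→{D, H}, F→{E, G, H}, G→∅, H→{C, D}; now {C, D, E, G, H}.
Read 'c': C→{B, C, G}, D→{A, H}, E→{B, G, H}, G→∅, H→{D, H}; now {A, B, C, D, G, H}.
Read 'b': A→{E, F}, B→{D}, C→{D, H}, D→{H}, G→∅, H→{C, D}; now {C, D, E, F, H}.
Read 'b': C→{D, H}, D→{H}, E→{A}, F→{E, G, H}, H→{C, D}; now {A, C, D, E, G, H}.
Read 'a': A→{D}, C→{H}, D→{S, E, F}, E→{D, E}, G→∅, H→{G}; now {S, D, E, F, G, H}.
Read 'b': S→{B, C, F, G}, D→{H}, E→{A}, F→{E, G, H}, G→∅, H→{C, D}; now {A, B, C, D, E, F, G, H}.
That set has 8 states.

8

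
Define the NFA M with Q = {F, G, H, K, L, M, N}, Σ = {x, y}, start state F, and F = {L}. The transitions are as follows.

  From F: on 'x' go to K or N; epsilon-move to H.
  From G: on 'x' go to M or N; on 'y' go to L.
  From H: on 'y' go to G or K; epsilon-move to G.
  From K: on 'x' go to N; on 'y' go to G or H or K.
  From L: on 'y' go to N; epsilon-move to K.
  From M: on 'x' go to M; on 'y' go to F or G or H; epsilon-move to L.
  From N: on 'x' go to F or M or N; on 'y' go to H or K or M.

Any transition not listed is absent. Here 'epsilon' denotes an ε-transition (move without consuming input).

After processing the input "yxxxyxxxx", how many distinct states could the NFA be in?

Start: ε-closure({F}) = {F, G, H}.
Read 'y': F→∅, G→{L}, H→{G, K}; now {G, K, L}.
Read 'x': G→{M, N}, K→{N}, L→∅; union {M, N}; ε-closure = {K, L, M, N}.
Read 'x': K→{N}, L→∅, M→{M}, N→{F, M, N}; union {F, M, N}; ε-closure = {F, G, H, K, L, M, N}.
Read 'x': F→{K, N}, G→{M, N}, H→∅, K→{N}, L→∅, M→{M}, N→{F, M, N}; union {F, K, M, N}; ε-closure = {F, G, H, K, L, M, N}.
Read 'y': F→∅, G→{L}, H→{G, K}, K→{G, H, K}, L→{N}, M→{F, G, H}, N→{H, K, M}; now {F, G, H, K, L, M, N}.
Read 'x': F→{K, N}, G→{M, N}, H→∅, K→{N}, L→∅, M→{M}, N→{F, M, N}; union {F, K, M, N}; ε-closure = {F, G, H, K, L, M, N}.
Read 'x': F→{K, N}, G→{M, N}, H→∅, K→{N}, L→∅, M→{M}, N→{F, M, N}; union {F, K, M, N}; ε-closure = {F, G, H, K, L, M, N}.
Read 'x': F→{K, N}, G→{M, N}, H→∅, K→{N}, L→∅, M→{M}, N→{F, M, N}; union {F, K, M, N}; ε-closure = {F, G, H, K, L, M, N}.
Read 'x': F→{K, N}, G→{M, N}, H→∅, K→{N}, L→∅, M→{M}, N→{F, M, N}; union {F, K, M, N}; ε-closure = {F, G, H, K, L, M, N}.
That set has 7 states.

7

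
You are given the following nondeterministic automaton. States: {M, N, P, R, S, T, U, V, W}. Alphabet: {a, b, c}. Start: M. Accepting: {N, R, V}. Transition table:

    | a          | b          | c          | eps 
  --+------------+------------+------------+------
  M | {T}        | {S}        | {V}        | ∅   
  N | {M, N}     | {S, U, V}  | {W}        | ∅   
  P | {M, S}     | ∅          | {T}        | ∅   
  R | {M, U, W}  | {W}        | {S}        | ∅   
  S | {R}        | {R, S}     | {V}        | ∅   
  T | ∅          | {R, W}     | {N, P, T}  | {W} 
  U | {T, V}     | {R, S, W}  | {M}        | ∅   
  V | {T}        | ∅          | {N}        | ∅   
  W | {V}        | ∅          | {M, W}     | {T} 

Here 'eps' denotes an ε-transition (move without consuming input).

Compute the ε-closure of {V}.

Begin with {V}.
No ε-moves leave this set, so the closure equals the set itself.

{V}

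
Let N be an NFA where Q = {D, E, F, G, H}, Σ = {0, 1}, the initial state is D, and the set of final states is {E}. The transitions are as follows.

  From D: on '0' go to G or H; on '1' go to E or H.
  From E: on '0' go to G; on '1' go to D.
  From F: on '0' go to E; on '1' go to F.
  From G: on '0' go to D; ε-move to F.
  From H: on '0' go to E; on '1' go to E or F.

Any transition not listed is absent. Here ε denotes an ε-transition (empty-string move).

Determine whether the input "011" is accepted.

Start in {D}.
Read '0': {D} → {F, G, H}.
Read '1': {F, G, H} → {E, F}.
Read '1': {E, F} → {D, F}.
The final set {D, F} contains no accepting state.

No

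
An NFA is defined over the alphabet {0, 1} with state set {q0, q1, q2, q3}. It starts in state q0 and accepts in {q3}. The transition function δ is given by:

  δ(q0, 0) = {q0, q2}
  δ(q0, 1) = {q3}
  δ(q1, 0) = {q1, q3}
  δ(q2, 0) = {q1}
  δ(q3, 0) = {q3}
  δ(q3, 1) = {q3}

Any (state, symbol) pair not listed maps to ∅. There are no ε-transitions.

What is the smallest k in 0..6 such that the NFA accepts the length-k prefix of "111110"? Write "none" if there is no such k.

1

Start in {q0}.
Read '1': q0→{q3}; now {q3}.
None of the earlier sets intersect F, but {q3} does.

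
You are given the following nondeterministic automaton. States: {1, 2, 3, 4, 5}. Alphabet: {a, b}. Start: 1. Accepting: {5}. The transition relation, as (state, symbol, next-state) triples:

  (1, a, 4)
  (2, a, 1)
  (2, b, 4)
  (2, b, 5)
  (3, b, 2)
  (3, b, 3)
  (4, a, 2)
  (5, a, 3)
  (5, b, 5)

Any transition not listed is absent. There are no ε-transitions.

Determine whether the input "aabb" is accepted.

Yes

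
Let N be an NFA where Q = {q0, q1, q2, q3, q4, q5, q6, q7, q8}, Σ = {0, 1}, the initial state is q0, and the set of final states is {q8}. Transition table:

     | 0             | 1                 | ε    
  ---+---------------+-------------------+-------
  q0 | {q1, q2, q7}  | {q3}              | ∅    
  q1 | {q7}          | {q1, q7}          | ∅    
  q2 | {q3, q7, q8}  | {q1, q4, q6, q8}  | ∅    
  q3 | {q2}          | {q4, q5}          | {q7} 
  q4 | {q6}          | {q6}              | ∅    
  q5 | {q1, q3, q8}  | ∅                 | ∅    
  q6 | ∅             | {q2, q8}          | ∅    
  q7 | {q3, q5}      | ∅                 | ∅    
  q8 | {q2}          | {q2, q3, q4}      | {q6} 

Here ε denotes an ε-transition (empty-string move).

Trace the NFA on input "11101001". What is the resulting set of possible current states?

∅

Start in {q0}.
Read '1': q0→{q3}; union {q3}; ε-closure = {q3, q7}.
Read '1': q3→{q4, q5}, q7→∅; now {q4, q5}.
Read '1': q4→{q6}, q5→∅; now {q6}.
Read '0': q6→∅; now ∅.
The set is empty and remains empty for the remaining 4 symbols.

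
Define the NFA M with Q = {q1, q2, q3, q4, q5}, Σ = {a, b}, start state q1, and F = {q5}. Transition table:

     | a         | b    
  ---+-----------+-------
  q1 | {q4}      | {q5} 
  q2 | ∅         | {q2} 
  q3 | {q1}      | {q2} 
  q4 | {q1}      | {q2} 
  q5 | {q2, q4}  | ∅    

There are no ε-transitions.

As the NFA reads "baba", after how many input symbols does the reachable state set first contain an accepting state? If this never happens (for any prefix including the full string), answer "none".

1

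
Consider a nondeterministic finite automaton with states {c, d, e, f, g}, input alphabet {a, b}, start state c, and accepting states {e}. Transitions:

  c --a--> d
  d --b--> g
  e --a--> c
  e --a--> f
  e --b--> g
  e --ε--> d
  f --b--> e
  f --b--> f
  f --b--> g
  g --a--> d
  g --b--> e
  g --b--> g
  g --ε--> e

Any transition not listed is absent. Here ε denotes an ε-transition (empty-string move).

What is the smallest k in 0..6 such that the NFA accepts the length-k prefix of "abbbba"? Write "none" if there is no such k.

2

Start in {c}.
Read 'a': {c} → {d}.
Read 'b': {d} → {d, e, g}.
None of the earlier sets intersect F, but {d, e, g} does.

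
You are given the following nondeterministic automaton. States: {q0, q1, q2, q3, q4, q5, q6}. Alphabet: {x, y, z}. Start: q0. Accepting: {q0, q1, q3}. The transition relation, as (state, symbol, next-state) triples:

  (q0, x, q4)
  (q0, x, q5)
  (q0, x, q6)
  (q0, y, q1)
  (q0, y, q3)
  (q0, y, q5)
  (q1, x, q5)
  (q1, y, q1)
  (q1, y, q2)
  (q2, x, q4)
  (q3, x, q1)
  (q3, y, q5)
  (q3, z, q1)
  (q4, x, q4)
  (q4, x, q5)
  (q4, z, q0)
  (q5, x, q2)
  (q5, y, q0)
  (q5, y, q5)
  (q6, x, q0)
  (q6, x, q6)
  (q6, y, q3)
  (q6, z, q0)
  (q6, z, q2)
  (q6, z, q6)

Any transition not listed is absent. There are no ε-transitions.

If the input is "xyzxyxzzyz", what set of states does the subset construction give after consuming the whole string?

{q1}

Start in {q0}.
Read 'x': {q0} → {q4, q5, q6}.
Read 'y': {q4, q5, q6} → {q0, q3, q5}.
Read 'z': {q0, q3, q5} → {q1}.
Read 'x': {q1} → {q5}.
Read 'y': {q5} → {q0, q5}.
Read 'x': {q0, q5} → {q2, q4, q5, q6}.
Read 'z': {q2, q4, q5, q6} → {q0, q2, q6}.
Read 'z': {q0, q2, q6} → {q0, q2, q6}.
Read 'y': {q0, q2, q6} → {q1, q3, q5}.
Read 'z': {q1, q3, q5} → {q1}.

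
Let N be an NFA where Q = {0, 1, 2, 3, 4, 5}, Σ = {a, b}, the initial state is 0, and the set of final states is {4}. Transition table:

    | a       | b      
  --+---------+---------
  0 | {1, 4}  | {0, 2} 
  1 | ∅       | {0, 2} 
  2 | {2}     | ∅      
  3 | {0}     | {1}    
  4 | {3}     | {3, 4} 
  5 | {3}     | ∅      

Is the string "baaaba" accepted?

Start in {0}.
Read 'b': 0→{0, 2}; now {0, 2}.
Read 'a': 0→{1, 4}, 2→{2}; now {1, 2, 4}.
Read 'a': 1→∅, 2→{2}, 4→{3}; now {2, 3}.
Read 'a': 2→{2}, 3→{0}; now {0, 2}.
Read 'b': 0→{0, 2}, 2→∅; now {0, 2}.
Read 'a': 0→{1, 4}, 2→{2}; now {1, 2, 4}.
The final set {1, 2, 4} contains the accepting state 4.

Yes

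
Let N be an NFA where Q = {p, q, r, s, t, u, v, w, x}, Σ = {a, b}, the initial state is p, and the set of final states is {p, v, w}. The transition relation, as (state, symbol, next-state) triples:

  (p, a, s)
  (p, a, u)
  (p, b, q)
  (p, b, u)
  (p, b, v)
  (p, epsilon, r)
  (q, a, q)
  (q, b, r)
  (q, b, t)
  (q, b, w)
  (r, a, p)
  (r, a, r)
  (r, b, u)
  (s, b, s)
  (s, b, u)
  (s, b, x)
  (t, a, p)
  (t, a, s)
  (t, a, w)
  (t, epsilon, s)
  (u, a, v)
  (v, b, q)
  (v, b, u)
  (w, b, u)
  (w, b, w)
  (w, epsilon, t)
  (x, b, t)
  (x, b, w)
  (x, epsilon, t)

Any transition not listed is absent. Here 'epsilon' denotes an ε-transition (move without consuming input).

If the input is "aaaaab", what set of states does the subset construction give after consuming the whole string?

Start: ε-closure({p}) = {p, r}.
Read 'a': p→{s, u}, r→{p, r}; now {p, r, s, u}.
Read 'a': p→{s, u}, r→{p, r}, s→∅, u→{v}; now {p, r, s, u, v}.
Read 'a': p→{s, u}, r→{p, r}, s→∅, u→{v}, v→∅; now {p, r, s, u, v}.
Read 'a': p→{s, u}, r→{p, r}, s→∅, u→{v}, v→∅; now {p, r, s, u, v}.
Read 'a': p→{s, u}, r→{p, r}, s→∅, u→{v}, v→∅; now {p, r, s, u, v}.
Read 'b': p→{q, u, v}, r→{u}, s→{s, u, x}, u→∅, v→{q, u}; union {q, s, u, v, x}; ε-closure = {q, s, t, u, v, x}.

{q, s, t, u, v, x}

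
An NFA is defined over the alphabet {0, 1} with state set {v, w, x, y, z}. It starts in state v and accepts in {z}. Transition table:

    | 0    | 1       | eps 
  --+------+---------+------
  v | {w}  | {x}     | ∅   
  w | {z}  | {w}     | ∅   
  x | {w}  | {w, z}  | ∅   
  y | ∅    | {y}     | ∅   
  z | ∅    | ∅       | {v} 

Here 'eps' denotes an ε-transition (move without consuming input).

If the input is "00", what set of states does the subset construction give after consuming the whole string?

{v, z}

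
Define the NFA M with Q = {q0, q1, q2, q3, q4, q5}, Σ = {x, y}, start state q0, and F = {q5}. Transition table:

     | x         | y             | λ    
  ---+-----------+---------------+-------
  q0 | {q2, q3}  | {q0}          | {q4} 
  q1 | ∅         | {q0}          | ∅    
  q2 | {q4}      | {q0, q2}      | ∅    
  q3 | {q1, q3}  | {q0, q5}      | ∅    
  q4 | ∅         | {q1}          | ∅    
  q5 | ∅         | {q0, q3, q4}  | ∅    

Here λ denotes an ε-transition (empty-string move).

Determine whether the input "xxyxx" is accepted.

No

Start: ε-closure({q0}) = {q0, q4}.
Read 'x': {q0, q4} → {q2, q3}.
Read 'x': {q2, q3} → {q1, q3, q4}.
Read 'y': {q1, q3, q4} → {q0, q1, q4, q5}.
Read 'x': {q0, q1, q4, q5} → {q2, q3}.
Read 'x': {q2, q3} → {q1, q3, q4}.
The final set {q1, q3, q4} contains no accepting state.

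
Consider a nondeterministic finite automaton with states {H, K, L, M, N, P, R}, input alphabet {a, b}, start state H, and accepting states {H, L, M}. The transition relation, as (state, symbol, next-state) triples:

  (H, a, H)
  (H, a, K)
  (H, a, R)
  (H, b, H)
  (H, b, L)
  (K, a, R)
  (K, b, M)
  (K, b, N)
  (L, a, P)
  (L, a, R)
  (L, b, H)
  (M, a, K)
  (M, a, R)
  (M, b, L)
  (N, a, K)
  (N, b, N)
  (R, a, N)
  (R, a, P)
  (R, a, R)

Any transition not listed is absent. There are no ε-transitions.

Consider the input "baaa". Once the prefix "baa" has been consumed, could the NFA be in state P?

Yes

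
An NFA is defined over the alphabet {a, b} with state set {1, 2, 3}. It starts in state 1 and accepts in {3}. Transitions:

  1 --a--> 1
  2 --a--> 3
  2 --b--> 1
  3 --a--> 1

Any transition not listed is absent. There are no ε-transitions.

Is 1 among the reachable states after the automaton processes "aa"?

Yes

Start in {1}.
Read 'a': 1→{1}; now {1}.
Read 'a': 1→{1}; now {1}.
State 1 is in {1}.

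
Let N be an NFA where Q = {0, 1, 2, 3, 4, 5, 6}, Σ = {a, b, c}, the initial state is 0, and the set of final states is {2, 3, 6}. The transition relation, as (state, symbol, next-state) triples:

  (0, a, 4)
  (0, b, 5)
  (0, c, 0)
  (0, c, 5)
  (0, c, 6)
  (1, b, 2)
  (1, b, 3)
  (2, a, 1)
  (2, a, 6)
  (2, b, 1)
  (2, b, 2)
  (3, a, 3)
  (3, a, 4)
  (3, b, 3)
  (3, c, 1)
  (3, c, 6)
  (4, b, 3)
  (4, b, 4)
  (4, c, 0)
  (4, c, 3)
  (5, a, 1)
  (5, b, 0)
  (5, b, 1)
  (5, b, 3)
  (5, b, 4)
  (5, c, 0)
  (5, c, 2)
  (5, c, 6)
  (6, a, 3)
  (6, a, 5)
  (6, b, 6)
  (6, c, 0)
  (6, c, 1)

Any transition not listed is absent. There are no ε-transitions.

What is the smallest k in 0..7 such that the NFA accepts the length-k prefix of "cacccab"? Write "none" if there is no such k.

1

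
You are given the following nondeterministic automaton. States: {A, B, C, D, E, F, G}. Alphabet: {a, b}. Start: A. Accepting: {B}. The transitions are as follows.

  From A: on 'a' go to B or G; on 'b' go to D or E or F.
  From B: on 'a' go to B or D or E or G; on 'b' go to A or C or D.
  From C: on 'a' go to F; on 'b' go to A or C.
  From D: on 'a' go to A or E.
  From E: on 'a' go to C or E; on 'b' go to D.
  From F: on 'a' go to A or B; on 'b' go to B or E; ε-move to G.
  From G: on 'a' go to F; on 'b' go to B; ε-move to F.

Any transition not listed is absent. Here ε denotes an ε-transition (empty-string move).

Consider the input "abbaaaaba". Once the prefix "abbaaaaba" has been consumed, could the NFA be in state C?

Start in {A}.
Read 'a': {A} → {B, F, G}.
Read 'b': {B, F, G} → {A, B, C, D, E}.
Read 'b': {A, B, C, D, E} → {A, C, D, E, F, G}.
Read 'a': {A, C, D, E, F, G} → {A, B, C, E, F, G}.
Read 'a': {A, B, C, E, F, G} → {A, B, C, D, E, F, G}.
Read 'a': {A, B, C, D, E, F, G} → {A, B, C, D, E, F, G}.
Read 'a': {A, B, C, D, E, F, G} → {A, B, C, D, E, F, G}.
Read 'b': {A, B, C, D, E, F, G} → {A, B, C, D, E, F, G}.
Read 'a': {A, B, C, D, E, F, G} → {A, B, C, D, E, F, G}.
State C is in {A, B, C, D, E, F, G}.

Yes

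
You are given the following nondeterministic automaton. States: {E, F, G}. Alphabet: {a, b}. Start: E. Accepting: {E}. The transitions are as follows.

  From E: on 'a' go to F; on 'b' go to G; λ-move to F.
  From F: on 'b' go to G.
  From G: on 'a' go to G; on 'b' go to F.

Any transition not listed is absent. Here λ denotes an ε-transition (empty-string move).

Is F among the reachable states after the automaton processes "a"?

Start: ε-closure({E}) = {E, F}.
Read 'a': {E, F} → {F}.
State F is in {F}.

Yes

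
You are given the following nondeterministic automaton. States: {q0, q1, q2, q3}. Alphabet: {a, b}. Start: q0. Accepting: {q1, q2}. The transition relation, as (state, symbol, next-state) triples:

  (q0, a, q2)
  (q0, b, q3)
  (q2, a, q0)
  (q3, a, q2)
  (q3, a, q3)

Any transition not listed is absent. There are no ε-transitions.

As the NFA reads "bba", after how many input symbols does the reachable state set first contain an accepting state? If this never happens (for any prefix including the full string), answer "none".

Start in {q0}.
Read 'b': q0→{q3}; now {q3}.
Read 'b': q3→∅; now ∅.
The set is empty and remains empty for the remaining 1 symbol.
No reachable set along the way intersects F.

none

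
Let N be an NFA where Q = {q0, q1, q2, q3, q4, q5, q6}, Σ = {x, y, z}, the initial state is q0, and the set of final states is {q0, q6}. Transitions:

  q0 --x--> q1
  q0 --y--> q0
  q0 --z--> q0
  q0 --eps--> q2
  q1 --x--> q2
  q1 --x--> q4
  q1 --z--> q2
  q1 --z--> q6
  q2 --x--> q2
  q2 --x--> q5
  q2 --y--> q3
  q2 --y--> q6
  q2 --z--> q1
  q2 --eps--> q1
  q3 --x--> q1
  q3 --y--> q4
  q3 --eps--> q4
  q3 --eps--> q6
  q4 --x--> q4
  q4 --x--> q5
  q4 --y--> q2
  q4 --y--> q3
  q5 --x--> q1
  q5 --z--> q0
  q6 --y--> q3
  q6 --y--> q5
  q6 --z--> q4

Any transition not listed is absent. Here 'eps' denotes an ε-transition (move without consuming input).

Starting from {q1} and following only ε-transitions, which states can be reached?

{q1}

Begin with {q1}.
No ε-moves leave this set, so the closure equals the set itself.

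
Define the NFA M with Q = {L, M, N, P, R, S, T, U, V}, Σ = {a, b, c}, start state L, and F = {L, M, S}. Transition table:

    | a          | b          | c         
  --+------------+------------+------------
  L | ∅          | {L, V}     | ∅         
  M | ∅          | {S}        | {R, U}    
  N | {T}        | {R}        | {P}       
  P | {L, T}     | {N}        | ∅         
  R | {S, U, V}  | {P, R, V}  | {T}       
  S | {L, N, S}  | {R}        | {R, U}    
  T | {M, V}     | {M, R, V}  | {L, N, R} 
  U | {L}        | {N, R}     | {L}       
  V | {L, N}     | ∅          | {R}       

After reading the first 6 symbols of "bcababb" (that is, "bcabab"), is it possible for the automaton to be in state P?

No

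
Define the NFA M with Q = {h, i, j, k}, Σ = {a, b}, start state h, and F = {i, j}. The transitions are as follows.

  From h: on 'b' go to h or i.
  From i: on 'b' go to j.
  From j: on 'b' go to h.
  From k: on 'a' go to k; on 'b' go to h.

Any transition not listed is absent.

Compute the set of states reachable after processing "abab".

∅

Start in {h}.
Read 'a': {h} → ∅.
The set is empty and remains empty for the remaining 3 symbols.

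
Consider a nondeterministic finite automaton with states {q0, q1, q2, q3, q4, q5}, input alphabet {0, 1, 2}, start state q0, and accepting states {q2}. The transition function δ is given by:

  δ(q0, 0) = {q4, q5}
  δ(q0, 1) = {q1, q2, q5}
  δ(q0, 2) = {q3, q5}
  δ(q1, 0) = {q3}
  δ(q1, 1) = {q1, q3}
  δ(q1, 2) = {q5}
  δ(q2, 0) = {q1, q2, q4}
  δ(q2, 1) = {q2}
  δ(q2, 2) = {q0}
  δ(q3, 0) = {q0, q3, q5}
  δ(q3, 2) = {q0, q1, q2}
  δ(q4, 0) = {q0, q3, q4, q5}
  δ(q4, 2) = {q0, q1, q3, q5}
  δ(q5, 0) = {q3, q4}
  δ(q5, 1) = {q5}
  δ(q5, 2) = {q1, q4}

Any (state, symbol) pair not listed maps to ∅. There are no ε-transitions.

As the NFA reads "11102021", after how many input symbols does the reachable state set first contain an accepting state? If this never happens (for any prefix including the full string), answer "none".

Start in {q0}.
Read '1': {q0} → {q1, q2, q5}.
None of the earlier sets intersect F, but {q1, q2, q5} does.

1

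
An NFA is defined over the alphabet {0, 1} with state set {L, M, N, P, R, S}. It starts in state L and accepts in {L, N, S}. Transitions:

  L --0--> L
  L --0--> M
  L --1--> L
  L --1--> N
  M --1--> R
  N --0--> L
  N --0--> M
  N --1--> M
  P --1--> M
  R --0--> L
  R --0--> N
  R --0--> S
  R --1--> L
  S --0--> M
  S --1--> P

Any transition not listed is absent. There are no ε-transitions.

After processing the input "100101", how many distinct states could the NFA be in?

Start in {L}.
Read '1': L→{L, N}; now {L, N}.
Read '0': L→{L, M}, N→{L, M}; now {L, M}.
Read '0': L→{L, M}, M→∅; now {L, M}.
Read '1': L→{L, N}, M→{R}; now {L, N, R}.
Read '0': L→{L, M}, N→{L, M}, R→{L, N, S}; now {L, M, N, S}.
Read '1': L→{L, N}, M→{R}, N→{M}, S→{P}; now {L, M, N, P, R}.
That set has 5 states.

5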